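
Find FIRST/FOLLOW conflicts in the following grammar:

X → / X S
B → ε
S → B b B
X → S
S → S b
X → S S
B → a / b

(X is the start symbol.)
A FIRST/FOLLOW conflict occurs when a non-terminal N has a nullable alternative N → β (β ⇒* ε) and another alternative N → α with FIRST(α) ∩ FOLLOW(N) ≠ ∅: on such a lookahead the parser cannot decide between expanding α and letting N vanish via β.

Nullable non-terminals: B.

B: nullable alternative(s) B → ε; FOLLOW(B) = { $, 'a', 'b' }
  B → ε: FIRST \ {ε} = { } — this is the only nullable alternative, skip
  B → a / b: FIRST \ {ε} = { 'a' } — overlaps FOLLOW(B) on { 'a' }: CONFLICT

S, X have no nullable alternative, so no FIRST/FOLLOW check is needed there.

So the grammar has 1 FIRST/FOLLOW conflict (marked CONFLICT above).

Answer: Yes. B → a '/' b with FOLLOW(B) on { 'a' }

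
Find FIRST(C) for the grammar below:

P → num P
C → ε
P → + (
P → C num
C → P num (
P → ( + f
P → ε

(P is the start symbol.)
{ '(', '+', 'num', ε }

To compute FIRST(C), examine every production with C on the left-hand side, reading each right-hand side left to right until a non-nullable symbol is reached.

FIRST sets of the other non-terminals involved (by the same procedure, iterated to a fixed point):
  FIRST(P) = { '(', '+', 'num', ε }

From C → ε:
  - ε-production, so ε ∈ FIRST(C)
From C → P num (:
  - P is a non-terminal: add FIRST(P) \ {ε} = { '(', '+', 'num' }
    P is nullable, so continue to the next symbol
  - num is a terminal: add 'num' and stop

Collecting: FIRST(C) = { '(', '+', 'num', ε }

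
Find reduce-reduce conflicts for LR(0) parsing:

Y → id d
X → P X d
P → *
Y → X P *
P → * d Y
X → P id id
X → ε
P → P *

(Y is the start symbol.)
Yes — I8: [P → P * .] vs [Y → X P * .]; I9: [P → * .] vs [P → P * .]

A reduce-reduce conflict occurs when an LR(0) state has two complete items [A → α .] and [B → β .] — both call for a reduction, and with no lookahead the parser cannot choose between them.

Augment with Y' → Y and build the canonical LR(0) collection (I0 = CLOSURE({[Y' → . Y]}), then GOTO on every symbol after a dot until no new states appear). It has 16 states:
  I0: { [P → . * d Y], [P → . *], [P → . P *], [X → . P X d], [X → . P id id], [X → .], [Y → . X P *], [Y → . id d], [Y' → . Y] }  — shift, reduce
  I1: { [P → * . d Y], [P → * .] }  — shift, reduce
  I2: { [P → . * d Y], [P → . *], [P → . P *], [P → P . *], [X → . P X d], [X → . P id id], [X → .], [X → P . X d], [X → P . id id] }  — shift, reduce
  I3: { [P → . * d Y], [P → . *], [P → . P *], [Y → X . P *] }  — shift
  I4: { [Y' → Y .] }  — accept
  I5: { [Y → id . d] }  — shift
  I6: { [Y → id d .] }  — reduce
  I7: { [P → P . *], [Y → X P . *] }  — shift
  I8: { [P → P * .], [Y → X P * .] }  — 2 reduces
  I9: { [P → * . d Y], [P → * .], [P → P * .] }  — shift, 2 reduces
  I10: { [X → P X . d] }  — shift
  I11: { [X → P id . id] }  — shift
  I12: { [X → P id id .] }  — reduce
  I13: { [X → P X d .] }  — reduce
  I14: { [P → * d . Y], [P → . * d Y], [P → . *], [P → . P *], [X → . P X d], [X → . P id id], [X → .], [Y → . X P *], [Y → . id d] }  — shift, reduce
  I15: { [P → * d Y .] }  — reduce

I8 contains complete items [P → P * .], [Y → X P * .] — reduce-reduce conflict.
I9 contains complete items [P → * .], [P → P * .] — reduce-reduce conflict.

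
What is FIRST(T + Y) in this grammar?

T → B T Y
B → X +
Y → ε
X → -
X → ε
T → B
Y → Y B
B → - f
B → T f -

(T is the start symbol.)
FIRST sets of the non-terminals involved (from the grammar, by fixed-point iteration):
  FIRST(T) = { '+', '-' }

To compute FIRST(T + Y), process the symbols left to right:
Symbol T is a non-terminal. Add FIRST(T) \ {ε} = { '+', '-' }
T is not nullable (ε ∉ FIRST(T)), so stop here.
FIRST(T + Y) = { '+', '-' }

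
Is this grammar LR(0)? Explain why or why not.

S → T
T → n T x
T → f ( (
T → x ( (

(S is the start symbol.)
A grammar is LR(0) if no state in the canonical LR(0) collection has:
  - both a shift item (dot before a terminal) and a complete item (shift-reduce conflict), or
  - two or more complete items (reduce-reduce conflict; the accept item [S' → S .] counts as a complete item here).

Augment with S' → S and build the canonical LR(0) collection (I0 = CLOSURE({[S' → . S]}), then GOTO on every symbol after a dot until no new states appear). It has 12 states:
  I0: { [S → . T], [S' → . S], [T → . f ( (], [T → . n T x], [T → . x ( (] }  — shift
  I1: { [S' → S .] }  — accept
  I2: { [S → T .] }  — reduce
  I3: { [T → f . ( (] }  — shift
  I4: { [T → . f ( (], [T → . n T x], [T → . x ( (], [T → n . T x] }  — shift
  I5: { [T → x . ( (] }  — shift
  I6: { [T → x ( . (] }  — shift
  I7: { [T → x ( ( .] }  — reduce
  I8: { [T → n T . x] }  — shift
  I9: { [T → n T x .] }  — reduce
  I10: { [T → f ( . (] }  — shift
  I11: { [T → f ( ( .] }  — reduce

Every state is either a pure shift/goto state or contains exactly one complete item and nothing to shift — no conflicts. The grammar is LR(0).

Answer: Yes, the grammar is LR(0)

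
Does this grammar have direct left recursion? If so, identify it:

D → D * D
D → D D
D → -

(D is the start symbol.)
Direct left recursion occurs when N → N α for some non-terminal N (the right-hand side begins with the left-hand side itself).

D → D * D: LEFT RECURSIVE (starts with D)
D → D D: LEFT RECURSIVE (starts with D)
D → -: starts with '-'

The grammar has direct left recursion on: D.

Answer: Yes, D is left-recursive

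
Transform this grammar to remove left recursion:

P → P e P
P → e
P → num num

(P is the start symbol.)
P is directly left-recursive. The standard transformation for
  A → A α₁ | ... | A α_m | β₁ | ... | β_n
is
  A  → β₁ A' | ... | β_n A'
  A' → α₁ A' | ... | α_m A' | ε

P → e becomes P → e P'
P → num num becomes P → num num P'
P → P e P becomes P' → e P P'
Add P' → ε

Resulting grammar:
P → e P'
P → num num P'
P' → e P P'
P' → ε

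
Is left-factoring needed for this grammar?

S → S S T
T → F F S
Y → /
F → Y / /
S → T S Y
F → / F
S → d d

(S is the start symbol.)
No, left-factoring is not needed

Left-factoring is needed when two productions for the same non-terminal
share a common prefix on the right-hand side.

Productions for S:
  S → S S T
  S → T S Y
  S → d d
Productions for F:
  F → Y / /
  F → / F

No common prefixes found.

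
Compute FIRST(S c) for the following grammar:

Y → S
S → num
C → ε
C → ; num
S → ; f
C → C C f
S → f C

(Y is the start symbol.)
{ ';', 'f', 'num' }

FIRST sets of the non-terminals involved (from the grammar, by fixed-point iteration):
  FIRST(S) = { ';', 'f', 'num' }

To compute FIRST(S c), process the symbols left to right:
Symbol S is a non-terminal. Add FIRST(S) \ {ε} = { ';', 'f', 'num' }
S is not nullable (ε ∉ FIRST(S)), so stop here.
FIRST(S c) = { ';', 'f', 'num' }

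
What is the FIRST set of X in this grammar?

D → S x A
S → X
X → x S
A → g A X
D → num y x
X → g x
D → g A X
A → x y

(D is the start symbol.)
To compute FIRST(X), examine every production with X on the left-hand side, reading each right-hand side left to right until a non-nullable symbol is reached.

From X → x S:
  - x is a terminal: add 'x' and stop
From X → g x:
  - g is a terminal: add 'g' and stop

Collecting: FIRST(X) = { 'g', 'x' }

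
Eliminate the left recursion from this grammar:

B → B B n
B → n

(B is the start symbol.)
B → n B'
B' → B n B'
B' → ε

B is directly left-recursive. The standard transformation for
  A → A α₁ | ... | A α_m | β₁ | ... | β_n
is
  A  → β₁ A' | ... | β_n A'
  A' → α₁ A' | ... | α_m A' | ε

B → n becomes B → n B'
B → B B n becomes B' → B n B'
Add B' → ε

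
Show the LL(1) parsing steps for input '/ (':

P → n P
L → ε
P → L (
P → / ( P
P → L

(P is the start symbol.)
LL(1) parsing maintains a stack (initially the start symbol over $) and the input. At each step: if the stack top is a terminal, match it against the current input token; if it is a non-terminal N, replace it with the RHS of M[N, lookahead] (the unique production whose predict set contains the lookahead).

Stack is shown with the top on the left.

Stack    Input  Action
----------------------
P $      / ( $  output P → / ( P
/ ( P $  / ( $  match '/'
( P $    ( $    match '('
P $      $      output P → L
L $      $      output L → ε
$        $      accept

The string is accepted.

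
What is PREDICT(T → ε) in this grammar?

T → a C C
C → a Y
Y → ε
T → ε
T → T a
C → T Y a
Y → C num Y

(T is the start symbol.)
{ $, 'a' }

PREDICT(T → ε) = (FIRST(RHS) \ {ε}) ∪ (FOLLOW(T) if ε ∈ FIRST(RHS), i.e. RHS ⇒* ε)
The right-hand side is ε (FIRST(ε) = { ε }), so the predict set is FOLLOW(T) = { $, 'a' }
PREDICT(T → ε) = { $, 'a' }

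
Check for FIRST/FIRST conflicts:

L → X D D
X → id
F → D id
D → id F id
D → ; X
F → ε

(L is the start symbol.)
No FIRST/FIRST conflicts.

A FIRST/FIRST conflict occurs when two productions N → α and N → β for the same non-terminal have FIRST(α) ∩ FIRST(β) ≠ ∅ (with ε ∈ FIRST of a nullable right-hand side, so two nullable alternatives also conflict).

FIRST sets of the non-terminals at (or reachable through a nullable prefix from) the front of some alternative:
  FIRST(D) = { ';', 'id' }

Productions for F:
  F → D id: FIRST = { ';', 'id' }
  F → ε: FIRST = { ε }
Productions for D:
  D → id F id: FIRST = { 'id' }
  D → ; X: FIRST = { ';' }
L, X have only one production, so no FIRST/FIRST conflict is possible there.

All alternatives of each non-terminal have pairwise disjoint FIRST sets.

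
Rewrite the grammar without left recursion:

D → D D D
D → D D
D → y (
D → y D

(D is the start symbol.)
D is directly left-recursive. The standard transformation for
  A → A α₁ | ... | A α_m | β₁ | ... | β_n
is
  A  → β₁ A' | ... | β_n A'
  A' → α₁ A' | ... | α_m A' | ε

D → y ( becomes D → y ( D'
D → y D becomes D → y D D'
D → D D D becomes D' → D D D'
D → D D becomes D' → D D'
Add D' → ε

Resulting grammar:
D → y ( D'
D → y D D'
D' → D D D'
D' → D D'
D' → ε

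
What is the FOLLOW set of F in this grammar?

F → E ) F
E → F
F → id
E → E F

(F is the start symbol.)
{ $, ')', 'id' }

To compute FOLLOW(F), find every occurrence of F on a right-hand side N → α F β: add FIRST(β) \ {ε}, and if β is empty or nullable also add FOLLOW(N). Iterate to a fixed point.

F is the start symbol, so $ ∈ FOLLOW(F).
In F → E ) F: F is at the end; this adds FOLLOW(F) to itself — nothing new
In E → F: F is at the end, add FOLLOW(E)
In E → E F: F is at the end, add FOLLOW(E)

The FOLLOW sets referred to above (computed the same way, to a fixed point):
  FOLLOW(E) = { ')', 'id' }

Taking the union: FOLLOW(F) = { $, ')', 'id' }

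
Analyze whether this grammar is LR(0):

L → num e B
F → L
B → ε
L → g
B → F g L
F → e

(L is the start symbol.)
A grammar is LR(0) if no state in the canonical LR(0) collection has:
  - both a shift item (dot before a terminal) and a complete item (shift-reduce conflict), or
  - two or more complete items (reduce-reduce conflict; the accept item [L' → L .] counts as a complete item here).

Augment with L' → L and build the canonical LR(0) collection (I0 = CLOSURE({[L' → . L]}), then GOTO on every symbol after a dot until no new states appear). It has 11 states:
  I0: { [L → . g], [L → . num e B], [L' → . L] }  — shift
  I1: { [L' → L .] }  — accept
  I2: { [L → g .] }  — reduce
  I3: { [L → num . e B] }  — shift
  I4: { [B → . F g L], [B → .], [F → . L], [F → . e], [L → . g], [L → . num e B], [L → num e . B] }  — shift, reduce
  I5: { [L → num e B .] }  — reduce
  I6: { [B → F . g L] }  — shift
  I7: { [F → L .] }  — reduce
  I8: { [F → e .] }  — reduce
  I9: { [B → F g . L], [L → . g], [L → . num e B] }  — shift
  I10: { [B → F g L .] }  — reduce

Conflict in state I4:
  Shift-reduce conflict between [B → .] and [F → . e]
So the grammar is NOT LR(0).

Answer: No. Shift-reduce conflict between [B → .] and [F → . e]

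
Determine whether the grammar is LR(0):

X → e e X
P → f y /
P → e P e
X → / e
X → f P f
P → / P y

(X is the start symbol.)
Yes, the grammar is LR(0)

A grammar is LR(0) if no state in the canonical LR(0) collection has:
  - both a shift item (dot before a terminal) and a complete item (shift-reduce conflict), or
  - two or more complete items (reduce-reduce conflict; the accept item [X' → X .] counts as a complete item here).

Augment with X' → X and build the canonical LR(0) collection (I0 = CLOSURE({[X' → . X]}), then GOTO on every symbol after a dot until no new states appear). It has 19 states:
  I0: { [X → . / e], [X → . e e X], [X → . f P f], [X' → . X] }  — shift
  I1: { [X → / . e] }  — shift
  I2: { [X' → X .] }  — accept
  I3: { [X → e . e X] }  — shift
  I4: { [P → . / P y], [P → . e P e], [P → . f y /], [X → f . P f] }  — shift
  I5: { [P → . / P y], [P → . e P e], [P → . f y /], [P → / . P y] }  — shift
  I6: { [X → f P . f] }  — shift
  I7: { [P → . / P y], [P → . e P e], [P → . f y /], [P → e . P e] }  — shift
  I8: { [P → f . y /] }  — shift
  I9: { [P → f y . /] }  — shift
  I10: { [P → f y / .] }  — reduce
  I11: { [P → e P . e] }  — shift
  I12: { [P → e P e .] }  — reduce
  I13: { [X → f P f .] }  — reduce
  I14: { [P → / P . y] }  — shift
  I15: { [P → / P y .] }  — reduce
  I16: { [X → . / e], [X → . e e X], [X → . f P f], [X → e e . X] }  — shift
  I17: { [X → e e X .] }  — reduce
  I18: { [X → / e .] }  — reduce

Every state is either a pure shift/goto state or contains exactly one complete item and nothing to shift — no conflicts. The grammar is LR(0).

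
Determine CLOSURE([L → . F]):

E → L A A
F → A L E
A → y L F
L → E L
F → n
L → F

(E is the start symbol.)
To compute CLOSURE, for each item [A → α.Bβ] where B is a non-terminal, add [B → .γ] for all productions B → γ; repeat for the newly added items until nothing changes.

Start with: [L → . F]
  [L → . F] has the dot before F: add [F → . A L E], [F → . n]
  [F → . A L E] has the dot before A: add [A → . y L F]
No further items can be added.

CLOSURE = { [A → . y L F], [F → . A L E], [F → . n], [L → . F] }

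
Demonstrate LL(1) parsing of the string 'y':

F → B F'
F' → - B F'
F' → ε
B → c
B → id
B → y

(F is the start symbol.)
LL(1) parsing maintains a stack (initially the start symbol over $) and the input. At each step: if the stack top is a terminal, match it against the current input token; if it is a non-terminal N, replace it with the RHS of M[N, lookahead] (the unique production whose predict set contains the lookahead).

Stack is shown with the top on the left.

Stack   Input  Action
---------------------
F $     y $    output F → B F'
B F' $  y $    output B → y
y F' $  y $    match 'y'
F' $    $      output F' → ε
$       $      accept

The string is accepted.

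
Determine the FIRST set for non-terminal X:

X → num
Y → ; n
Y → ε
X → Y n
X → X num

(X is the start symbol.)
{ ';', 'n', 'num' }

To compute FIRST(X), examine every production with X on the left-hand side, reading each right-hand side left to right until a non-nullable symbol is reached.

FIRST sets of the other non-terminals involved (by the same procedure, iterated to a fixed point):
  FIRST(Y) = { ';', ε }

From X → num:
  - num is a terminal: add 'num' and stop
From X → Y n:
  - Y is a non-terminal: add FIRST(Y) \ {ε} = { ';' }
    Y is nullable, so continue to the next symbol
  - n is a terminal: add 'n' and stop
From X → X num:
  - X is the symbol being defined: contributes nothing new
    X is not nullable, so stop

Collecting: FIRST(X) = { ';', 'n', 'num' }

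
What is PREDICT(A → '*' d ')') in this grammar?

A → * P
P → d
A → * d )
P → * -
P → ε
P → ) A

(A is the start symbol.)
PREDICT(A → '*' d ')') = (FIRST(RHS) \ {ε}) ∪ (FOLLOW(A) if ε ∈ FIRST(RHS), i.e. RHS ⇒* ε)
FIRST('*' d ')') = { '*' }
ε ∉ FIRST('*' d ')'), so FOLLOW(A) is not added.
PREDICT(A → '*' d ')') = { '*' }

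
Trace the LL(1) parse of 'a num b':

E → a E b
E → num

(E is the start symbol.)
Stack is shown with the top on the left.

Stack    Input      Action
--------------------------
E $      a num b $  output E → a E b
a E b $  a num b $  match 'a'
E b $    num b $    output E → num
num b $  num b $    match 'num'
b $      b $        match 'b'
$        $          accept

The string is accepted.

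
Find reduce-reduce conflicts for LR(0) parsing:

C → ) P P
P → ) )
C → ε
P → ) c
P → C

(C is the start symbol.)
Yes — I7: [C → .] vs [P → ) ) .]

A reduce-reduce conflict occurs when an LR(0) state has two complete items [A → α .] and [B → β .] — both call for a reduction, and with no lookahead the parser cannot choose between them.

Augment with C' → C and build the canonical LR(0) collection (I0 = CLOSURE({[C' → . C]}), then GOTO on every symbol after a dot until no new states appear). It has 9 states:
  I0: { [C → . ) P P], [C → .], [C' → . C] }  — shift, reduce
  I1: { [C → ) . P P], [C → . ) P P], [C → .], [P → . ) )], [P → . ) c], [P → . C] }  — shift, reduce
  I2: { [C' → C .] }  — accept
  I3: { [C → ) . P P], [C → . ) P P], [C → .], [P → ) . )], [P → ) . c], [P → . ) )], [P → . ) c], [P → . C] }  — shift, reduce
  I4: { [P → C .] }  — reduce
  I5: { [C → ) P . P], [C → . ) P P], [C → .], [P → . ) )], [P → . ) c], [P → . C] }  — shift, reduce
  I6: { [C → ) P P .] }  — reduce
  I7: { [C → ) . P P], [C → . ) P P], [C → .], [P → ) ) .], [P → ) . )], [P → ) . c], [P → . ) )], [P → . ) c], [P → . C] }  — shift, 2 reduces
  I8: { [P → ) c .] }  — reduce

I7 contains complete items [C → .], [P → ) ) .] — reduce-reduce conflict.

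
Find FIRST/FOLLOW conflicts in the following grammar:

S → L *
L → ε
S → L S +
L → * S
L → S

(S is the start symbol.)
Yes. L → '*' S with FOLLOW(L) on { '*' }; L → S with FOLLOW(L) on { '*' }

Nullable non-terminals: L.
FIRST sets used below: FIRST(S) = { '*' }

L: nullable alternative(s) L → ε; FOLLOW(L) = { '*' }
  L → ε: FIRST \ {ε} = { } — this is the only nullable alternative, skip
  L → * S: FIRST \ {ε} = { '*' } — overlaps FOLLOW(L) on { '*' }: CONFLICT
  L → S: FIRST \ {ε} = { '*' } — overlaps FOLLOW(L) on { '*' }: CONFLICT

S has no nullable alternative, so no FIRST/FOLLOW check is needed there.

So the grammar has 2 FIRST/FOLLOW conflicts (marked CONFLICT above).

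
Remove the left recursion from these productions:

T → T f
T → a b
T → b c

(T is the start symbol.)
T → a b T'
T → b c T'
T' → f T'
T' → ε

T is directly left-recursive. The standard transformation for
  A → A α₁ | ... | A α_m | β₁ | ... | β_n
is
  A  → β₁ A' | ... | β_n A'
  A' → α₁ A' | ... | α_m A' | ε

T → a b becomes T → a b T'
T → b c becomes T → b c T'
T → T f becomes T' → f T'
Add T' → ε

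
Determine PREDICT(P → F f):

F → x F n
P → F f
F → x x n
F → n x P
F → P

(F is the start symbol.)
{ 'n', 'x' }

PREDICT(P → F f) = (FIRST(RHS) \ {ε}) ∪ (FOLLOW(P) if ε ∈ FIRST(RHS), i.e. RHS ⇒* ε)
FIRST(F) = { 'n', 'x' }
FIRST(F f) = { 'n', 'x' }
ε ∉ FIRST(F f), so FOLLOW(P) is not added.
PREDICT(P → F f) = { 'n', 'x' }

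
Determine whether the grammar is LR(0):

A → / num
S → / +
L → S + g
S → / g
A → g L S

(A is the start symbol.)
A grammar is LR(0) if no state in the canonical LR(0) collection has:
  - both a shift item (dot before a terminal) and a complete item (shift-reduce conflict), or
  - two or more complete items (reduce-reduce conflict; the accept item [A' → A .] counts as a complete item here).

Augment with A' → A and build the canonical LR(0) collection (I0 = CLOSURE({[A' → . A]}), then GOTO on every symbol after a dot until no new states appear). It has 13 states:
  I0: { [A → . / num], [A → . g L S], [A' → . A] }  — shift
  I1: { [A → / . num] }  — shift
  I2: { [A' → A .] }  — accept
  I3: { [A → g . L S], [L → . S + g], [S → . / +], [S → . / g] }  — shift
  I4: { [S → / . +], [S → / . g] }  — shift
  I5: { [A → g L . S], [S → . / +], [S → . / g] }  — shift
  I6: { [L → S . + g] }  — shift
  I7: { [L → S + . g] }  — shift
  I8: { [L → S + g .] }  — reduce
  I9: { [A → g L S .] }  — reduce
  I10: { [S → / + .] }  — reduce
  I11: { [S → / g .] }  — reduce
  I12: { [A → / num .] }  — reduce

Every state is either a pure shift/goto state or contains exactly one complete item and nothing to shift — no conflicts. The grammar is LR(0).

Answer: Yes, the grammar is LR(0)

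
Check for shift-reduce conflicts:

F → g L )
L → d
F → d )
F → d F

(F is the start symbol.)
No shift-reduce conflicts

A shift-reduce conflict occurs when an LR(0) state has both:
  - a complete (reduce) item [A → α .] (dot at the end), and
  - a shift item [B → β . c γ] (dot before a terminal).

Augment with F' → F and build the canonical LR(0) collection (I0 = CLOSURE({[F' → . F]}), then GOTO on every symbol after a dot until no new states appear). It has 9 states:
  I0: { [F → . d )], [F → . d F], [F → . g L )], [F' → . F] }  — shift
  I1: { [F' → F .] }  — accept
  I2: { [F → . d )], [F → . d F], [F → . g L )], [F → d . )], [F → d . F] }  — shift
  I3: { [F → g . L )], [L → . d] }  — shift
  I4: { [F → g L . )] }  — shift
  I5: { [L → d .] }  — reduce
  I6: { [F → g L ) .] }  — reduce
  I7: { [F → d ) .] }  — reduce
  I8: { [F → d F .] }  — reduce

No state contains both a complete item and a shift item.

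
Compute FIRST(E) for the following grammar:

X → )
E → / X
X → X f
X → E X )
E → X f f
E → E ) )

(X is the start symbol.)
{ ')', '/' }

To compute FIRST(E), examine every production with E on the left-hand side, reading each right-hand side left to right until a non-nullable symbol is reached.

FIRST sets of the other non-terminals involved (by the same procedure, iterated to a fixed point):
  FIRST(X) = { ')', '/' }

From E → / X:
  - '/' is a terminal: add '/' and stop
From E → X f f:
  - X is a non-terminal: add FIRST(X) \ {ε} = { ')', '/' }
    X is not nullable, so stop
From E → E ) ):
  - E is the symbol being defined: contributes nothing new
    E is not nullable, so stop

Collecting: FIRST(E) = { ')', '/' }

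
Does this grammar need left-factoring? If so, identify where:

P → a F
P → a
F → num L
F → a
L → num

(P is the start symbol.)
Yes, P has productions with common prefix 'a'

Left-factoring is needed when two productions for the same non-terminal
share a common prefix on the right-hand side.

Productions for P:
  P → a F
  P → a
Productions for F:
  F → num L
  F → a

Found common prefix 'a' in productions for P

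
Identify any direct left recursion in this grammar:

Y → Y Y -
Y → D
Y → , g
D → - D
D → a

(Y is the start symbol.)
Yes, Y is left-recursive

Direct left recursion occurs when N → N α for some non-terminal N (the right-hand side begins with the left-hand side itself).

Y → Y Y -: LEFT RECURSIVE (starts with Y)
Y → D: starts with D
Y → , g: starts with ','
D → - D: starts with '-'
D → a: starts with a

The grammar has direct left recursion on: Y.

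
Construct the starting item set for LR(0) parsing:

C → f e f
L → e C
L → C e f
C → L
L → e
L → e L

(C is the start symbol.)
First, augment the grammar with C' → C
I₀ = CLOSURE({ [C' → . C] }):
  [C' → . C] has the dot before C: add [C → . f e f], [C → . L]
  [C → . L] has the dot before L: add [L → . e C], [L → . C e f], [L → . e], [L → . e L]
No further items can be added.

I₀ = { [C → . L], [C → . f e f], [C' → . C], [L → . C e f], [L → . e C], [L → . e L], [L → . e] }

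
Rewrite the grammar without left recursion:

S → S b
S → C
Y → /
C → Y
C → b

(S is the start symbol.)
S is directly left-recursive. The standard transformation for
  A → A α₁ | ... | A α_m | β₁ | ... | β_n
is
  A  → β₁ A' | ... | β_n A'
  A' → α₁ A' | ... | α_m A' | ε

S → C becomes S → C S'
S → S b becomes S' → b S'
Add S' → ε

Productions for other non-terminals are unchanged:
  Y → /
  C → Y
  C → b

Resulting grammar:
S → C S'
S' → b S'
S' → ε
Y → /
C → Y
C → b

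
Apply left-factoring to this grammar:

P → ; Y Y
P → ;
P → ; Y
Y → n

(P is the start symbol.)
P → ; P'
P' → Y P''
P'' → Y
P'' → ε
P' → ε
Y → n

Left-factoring transforms A → αβ₁ | αβ₂ into A → αA' and A' → β₁ | β₂
(α is the longest common prefix among the alternatives). Repeat until
no nonterminal has two alternatives with a common prefix.

Round 1: P has alternatives sharing prefix ';'. Introduce P': P → ; P'
  Add: P' → Y Y
  Add: P' → ε
  Add: P' → Y

Round 2: P' has alternatives sharing prefix 'Y'. Introduce P'': P' → Y P''
  Add: P'' → Y
  Add: P'' → ε

No remaining common prefixes — done.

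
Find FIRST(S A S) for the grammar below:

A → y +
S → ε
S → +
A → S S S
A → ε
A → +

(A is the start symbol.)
{ '+', 'y', ε }

FIRST sets of the non-terminals involved (from the grammar, by fixed-point iteration):
  FIRST(S) = { '+', ε }
  FIRST(A) = { '+', 'y', ε }

To compute FIRST(S A S), process the symbols left to right:
Symbol S is a non-terminal. Add FIRST(S) \ {ε} = { '+' }
S is nullable (ε ∈ FIRST(S)), continue to the next symbol.
Symbol A is a non-terminal. Add FIRST(A) \ {ε} = { '+', 'y' }
A is nullable (ε ∈ FIRST(A)), continue to the next symbol.
Symbol S is a non-terminal. Add FIRST(S) \ {ε} = { '+' }
S is nullable (ε ∈ FIRST(S)), continue to the next symbol.
All symbols are nullable, so ε is in the result.
FIRST(S A S) = { '+', 'y', ε }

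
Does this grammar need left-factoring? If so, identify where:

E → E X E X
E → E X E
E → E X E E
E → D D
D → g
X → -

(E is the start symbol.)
Yes, E has productions with common prefix 'E X E'

Left-factoring is needed when two productions for the same non-terminal
share a common prefix on the right-hand side.

Productions for E:
  E → E X E X
  E → E X E
  E → E X E E
  E → D D

Found common prefix 'E X E' in productions for E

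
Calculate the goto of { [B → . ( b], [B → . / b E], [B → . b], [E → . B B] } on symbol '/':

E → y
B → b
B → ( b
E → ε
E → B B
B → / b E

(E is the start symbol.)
GOTO(I, '/') = CLOSURE({ [A → αX.β] : [A → α.Xβ] ∈ I, X = '/' })

Items with dot before '/', with the dot advanced:
  [B → . / b E] → [B → / . b E]
Closure adds nothing (no advanced item has the dot before a non-terminal).

GOTO = { [B → / . b E] }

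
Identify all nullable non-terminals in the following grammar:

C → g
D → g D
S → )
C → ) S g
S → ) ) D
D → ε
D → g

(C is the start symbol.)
{ 'D' }

A non-terminal is nullable if it can derive ε (the empty string): either it has an ε-production, or it has a production whose right-hand side consists entirely of nullable non-terminals.

ε-productions: D → ε
So D is immediately nullable.
No further non-terminal can be added: every production for the remaining non-terminals contains a terminal or a non-nullable non-terminal.
Nullable = { 'D' }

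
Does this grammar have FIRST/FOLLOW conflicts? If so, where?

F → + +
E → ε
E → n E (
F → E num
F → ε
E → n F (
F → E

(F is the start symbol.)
Nullable non-terminals: E, F.
FIRST sets used below: FIRST(E) = { 'n', ε }

E: nullable alternative(s) E → ε; FOLLOW(E) = { $, '(', 'num' }
  E → ε: FIRST \ {ε} = { } — this is the only nullable alternative, skip
  E → n E (: FIRST \ {ε} = { 'n' } — disjoint from FOLLOW(E)
  E → n F (: FIRST \ {ε} = { 'n' } — disjoint from FOLLOW(E)

F: nullable alternative(s) F → ε, F → E; FOLLOW(F) = { $, '(' }
  F → + +: FIRST \ {ε} = { '+' } — disjoint from FOLLOW(F)
  F → E num: FIRST \ {ε} = { 'n', 'num' } — disjoint from FOLLOW(F)
  F → ε: FIRST \ {ε} = { } — disjoint from FOLLOW(F)
  F → E: FIRST \ {ε} = { 'n' } — disjoint from FOLLOW(F)

No FIRST/FOLLOW conflicts found.

Answer: No FIRST/FOLLOW conflicts.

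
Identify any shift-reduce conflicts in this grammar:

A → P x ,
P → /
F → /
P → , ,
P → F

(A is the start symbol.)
Augment with A' → A and build the canonical LR(0) collection (I0 = CLOSURE({[A' → . A]}), then GOTO on every symbol after a dot until no new states appear). It has 9 states:
  I0: { [A → . P x ,], [A' → . A], [F → . /], [P → . , ,], [P → . /], [P → . F] }  — shift
  I1: { [P → , . ,] }  — shift
  I2: { [F → / .], [P → / .] }  — 2 reduces
  I3: { [A' → A .] }  — accept
  I4: { [P → F .] }  — reduce
  I5: { [A → P . x ,] }  — shift
  I6: { [A → P x . ,] }  — shift
  I7: { [A → P x , .] }  — reduce
  I8: { [P → , , .] }  — reduce

No state contains both a complete item and a shift item.

Answer: No shift-reduce conflicts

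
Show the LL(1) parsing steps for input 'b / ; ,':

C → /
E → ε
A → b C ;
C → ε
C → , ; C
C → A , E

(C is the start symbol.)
LL(1) parsing maintains a stack (initially the start symbol over $) and the input. At each step: if the stack top is a terminal, match it against the current input token; if it is a non-terminal N, replace it with the RHS of M[N, lookahead] (the unique production whose predict set contains the lookahead).

Stack is shown with the top on the left.

Stack        Input      Action
------------------------------
C $          b / ; , $  output C → A , E
A , E $      b / ; , $  output A → b C ;
b C ; , E $  b / ; , $  match 'b'
C ; , E $    / ; , $    output C → /
/ ; , E $    / ; , $    match '/'
; , E $      ; , $      match ';'
, E $        , $        match ','
E $          $          output E → ε
$            $          accept

The string is accepted.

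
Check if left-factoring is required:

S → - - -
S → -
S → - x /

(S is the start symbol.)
Yes, S has productions with common prefix '-'

Left-factoring is needed when two productions for the same non-terminal
share a common prefix on the right-hand side.

Productions for S:
  S → - - -
  S → -
  S → - x /

Found common prefix '-' in productions for S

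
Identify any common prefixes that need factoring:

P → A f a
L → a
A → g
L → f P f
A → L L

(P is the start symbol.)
No, left-factoring is not needed

Left-factoring is needed when two productions for the same non-terminal
share a common prefix on the right-hand side.

Productions for L:
  L → a
  L → f P f
Productions for A:
  A → g
  A → L L

No common prefixes found.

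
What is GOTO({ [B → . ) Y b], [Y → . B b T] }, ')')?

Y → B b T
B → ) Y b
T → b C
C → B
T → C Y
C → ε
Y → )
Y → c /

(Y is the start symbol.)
{ [B → ) . Y b], [B → . ) Y b], [Y → . )], [Y → . B b T], [Y → . c /] }

GOTO(I, ')') = CLOSURE({ [A → αX.β] : [A → α.Xβ] ∈ I, X = ')' })

Items with dot before ')', with the dot advanced:
  [B → . ) Y b] → [B → ) . Y b]
Closure of the advanced items:
  [B → ) . Y b] has the dot before Y: add [Y → . B b T], [Y → . )], [Y → . c /]
  [Y → . B b T] has the dot before B: add [B → . ) Y b]

GOTO = { [B → ) . Y b], [B → . ) Y b], [Y → . )], [Y → . B b T], [Y → . c /] }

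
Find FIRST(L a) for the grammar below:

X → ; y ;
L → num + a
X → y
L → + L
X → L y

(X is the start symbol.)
{ '+', 'num' }

FIRST sets of the non-terminals involved (from the grammar, by fixed-point iteration):
  FIRST(L) = { '+', 'num' }

To compute FIRST(L a), process the symbols left to right:
Symbol L is a non-terminal. Add FIRST(L) \ {ε} = { '+', 'num' }
L is not nullable (ε ∉ FIRST(L)), so stop here.
FIRST(L a) = { '+', 'num' }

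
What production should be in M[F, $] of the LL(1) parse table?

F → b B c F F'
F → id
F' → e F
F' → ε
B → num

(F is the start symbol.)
Empty (error entry)

To find M[F, $], we find productions for F where $ is in the predict set (PREDICT(N → α) = (FIRST(α) \ {ε}) ∪ (FOLLOW(N) if α ⇒* ε)).

F → b B c F F': PREDICT = { 'b' }
F → id: PREDICT = { 'id' }

M[F, $] is empty (no production applies)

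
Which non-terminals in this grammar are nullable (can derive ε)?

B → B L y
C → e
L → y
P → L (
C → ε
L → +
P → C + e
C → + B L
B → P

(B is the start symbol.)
{ 'C' }

ε-productions: C → ε
So C is immediately nullable.
No further non-terminal can be added: every production for the remaining non-terminals contains a terminal or a non-nullable non-terminal.
Nullable = { 'C' }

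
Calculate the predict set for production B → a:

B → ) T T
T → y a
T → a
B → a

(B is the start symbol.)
PREDICT(B → a) = (FIRST(RHS) \ {ε}) ∪ (FOLLOW(B) if ε ∈ FIRST(RHS), i.e. RHS ⇒* ε)
FIRST(a) = { 'a' }
ε ∉ FIRST(a), so FOLLOW(B) is not added.
PREDICT(B → a) = { 'a' }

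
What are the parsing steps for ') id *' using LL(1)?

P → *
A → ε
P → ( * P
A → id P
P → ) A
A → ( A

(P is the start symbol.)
LL(1) parsing maintains a stack (initially the start symbol over $) and the input. At each step: if the stack top is a terminal, match it against the current input token; if it is a non-terminal N, replace it with the RHS of M[N, lookahead] (the unique production whose predict set contains the lookahead).

Stack is shown with the top on the left.

Stack   Input     Action
------------------------
P $     ) id * $  output P → ) A
) A $   ) id * $  match ')'
A $     id * $    output A → id P
id P $  id * $    match 'id'
P $     * $       output P → *
* $     * $       match '*'
$       $         accept

The string is accepted.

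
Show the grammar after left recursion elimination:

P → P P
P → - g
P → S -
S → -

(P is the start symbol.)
P is directly left-recursive. The standard transformation for
  A → A α₁ | ... | A α_m | β₁ | ... | β_n
is
  A  → β₁ A' | ... | β_n A'
  A' → α₁ A' | ... | α_m A' | ε

P → - g becomes P → - g P'
P → S - becomes P → S - P'
P → P P becomes P' → P P'
Add P' → ε

Productions for other non-terminals are unchanged:
  S → -

Resulting grammar:
P → - g P'
P → S - P'
P' → P P'
P' → ε
S → -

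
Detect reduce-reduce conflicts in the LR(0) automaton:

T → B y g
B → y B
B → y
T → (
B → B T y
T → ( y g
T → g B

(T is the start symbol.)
No reduce-reduce conflicts

A reduce-reduce conflict occurs when an LR(0) state has two complete items [A → α .] and [B → β .] — both call for a reduction, and with no lookahead the parser cannot choose between them.

Augment with T' → T and build the canonical LR(0) collection (I0 = CLOSURE({[T' → . T]}), then GOTO on every symbol after a dot until no new states appear). It has 14 states:
  I0: { [B → . B T y], [B → . y B], [B → . y], [T → . ( y g], [T → . (], [T → . B y g], [T → . g B], [T' → . T] }  — shift
  I1: { [T → ( . y g], [T → ( .] }  — shift, reduce
  I2: { [B → . B T y], [B → . y B], [B → . y], [B → B . T y], [T → . ( y g], [T → . (], [T → . B y g], [T → . g B], [T → B . y g] }  — shift
  I3: { [T' → T .] }  — accept
  I4: { [B → . B T y], [B → . y B], [B → . y], [T → g . B] }  — shift
  I5: { [B → . B T y], [B → . y B], [B → . y], [B → y . B], [B → y .] }  — shift, reduce
  I6: { [B → . B T y], [B → . y B], [B → . y], [B → B . T y], [B → y B .], [T → . ( y g], [T → . (], [T → . B y g], [T → . g B] }  — shift, reduce
  I7: { [B → B T . y] }  — shift
  I8: { [B → B T y .] }  — reduce
  I9: { [B → . B T y], [B → . y B], [B → . y], [B → B . T y], [T → . ( y g], [T → . (], [T → . B y g], [T → . g B], [T → g B .] }  — shift, reduce
  I10: { [B → . B T y], [B → . y B], [B → . y], [B → y . B], [B → y .], [T → B y . g] }  — shift, reduce
  I11: { [T → B y g .] }  — reduce
  I12: { [T → ( y . g] }  — shift
  I13: { [T → ( y g .] }  — reduce

No state contains more than one complete item.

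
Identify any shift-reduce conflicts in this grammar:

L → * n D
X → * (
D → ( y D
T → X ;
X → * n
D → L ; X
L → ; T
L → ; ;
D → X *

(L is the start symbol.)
Yes — I20: [X → * n .] vs [D → . ( y D]

A shift-reduce conflict occurs when an LR(0) state has both:
  - a complete (reduce) item [A → α .] (dot at the end), and
  - a shift item [B → β . c γ] (dot before a terminal).

Augment with L' → L and build the canonical LR(0) collection (I0 = CLOSURE({[L' → . L]}), then GOTO on every symbol after a dot until no new states appear). It has 23 states:
  I0: { [L → . * n D], [L → . ; ;], [L → . ; T], [L' → . L] }  — shift
  I1: { [L → * . n D] }  — shift
  I2: { [L → ; . ;], [L → ; . T], [T → . X ;], [X → . * (], [X → . * n] }  — shift
  I3: { [L' → L .] }  — accept
  I4: { [X → * . (], [X → * . n] }  — shift
  I5: { [L → ; ; .] }  — reduce
  I6: { [L → ; T .] }  — reduce
  I7: { [T → X . ;] }  — shift
  I8: { [T → X ; .] }  — reduce
  I9: { [X → * ( .] }  — reduce
  I10: { [X → * n .] }  — reduce
  I11: { [D → . ( y D], [D → . L ; X], [D → . X *], [L → * n . D], [L → . * n D], [L → . ; ;], [L → . ; T], [X → . * (], [X → . * n] }  — shift
  I12: { [D → ( . y D] }  — shift
  I13: { [L → * . n D], [X → * . (], [X → * . n] }  — shift
  I14: { [L → * n D .] }  — reduce
  I15: { [D → L . ; X] }  — shift
  I16: { [D → X . *] }  — shift
  I17: { [D → X * .] }  — reduce
  I18: { [D → L ; . X], [X → . * (], [X → . * n] }  — shift
  I19: { [D → L ; X .] }  — reduce
  I20: { [D → . ( y D], [D → . L ; X], [D → . X *], [L → * n . D], [L → . * n D], [L → . ; ;], [L → . ; T], [X → * n .], [X → . * (], [X → . * n] }  — shift, reduce
  I21: { [D → ( y . D], [D → . ( y D], [D → . L ; X], [D → . X *], [L → . * n D], [L → . ; ;], [L → . ; T], [X → . * (], [X → . * n] }  — shift
  I22: { [D → ( y D .] }  — reduce

I20 contains reduce item [X → * n .] and shift items [D → . ( y D], [L → . * n D], [L → . ; ;], [L → . ; T], [X → . * (], [X → . * n] — shift-reduce conflict.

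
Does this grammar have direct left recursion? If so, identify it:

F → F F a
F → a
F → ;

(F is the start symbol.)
Yes, F is left-recursive

F → F F a: LEFT RECURSIVE (starts with F)
F → a: starts with a
F → ;: starts with ';'

The grammar has direct left recursion on: F.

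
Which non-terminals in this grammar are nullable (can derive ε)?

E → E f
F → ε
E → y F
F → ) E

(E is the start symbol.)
A non-terminal is nullable if it can derive ε (the empty string): either it has an ε-production, or it has a production whose right-hand side consists entirely of nullable non-terminals.

ε-productions: F → ε
So F is immediately nullable.
No further non-terminal can be added: every production for the remaining non-terminals contains a terminal or a non-nullable non-terminal.
Nullable = { 'F' }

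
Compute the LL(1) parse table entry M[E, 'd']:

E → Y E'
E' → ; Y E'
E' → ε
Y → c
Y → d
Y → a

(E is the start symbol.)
To find M[E, 'd'], we find productions for E where 'd' is in the predict set (PREDICT(N → α) = (FIRST(α) \ {ε}) ∪ (FOLLOW(N) if α ⇒* ε)).

Relevant sets:
  FIRST(Y) = { 'a', 'c', 'd' }

E → Y E': PREDICT = { 'a', 'c', 'd' }
  'd' is in predict set, so this production goes in M[E, 'd']

M[E, 'd'] = E → Y E'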